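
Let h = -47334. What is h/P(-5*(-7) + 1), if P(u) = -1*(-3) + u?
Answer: -15778/13 ≈ -1213.7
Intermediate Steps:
P(u) = 3 + u
h/P(-5*(-7) + 1) = -47334/(3 + (-5*(-7) + 1)) = -47334/(3 + (35 + 1)) = -47334/(3 + 36) = -47334/39 = -47334*1/39 = -15778/13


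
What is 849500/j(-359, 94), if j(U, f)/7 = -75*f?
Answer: -16990/987 ≈ -17.214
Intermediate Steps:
j(U, f) = -525*f (j(U, f) = 7*(-75*f) = -525*f)
849500/j(-359, 94) = 849500/((-525*94)) = 849500/(-49350) = 849500*(-1/49350) = -16990/987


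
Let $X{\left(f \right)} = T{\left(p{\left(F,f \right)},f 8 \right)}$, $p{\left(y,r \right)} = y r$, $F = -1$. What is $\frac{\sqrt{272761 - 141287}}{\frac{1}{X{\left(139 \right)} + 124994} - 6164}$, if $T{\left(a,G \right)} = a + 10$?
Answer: $- \frac{124865 \sqrt{131474}}{769667859} \approx -0.058824$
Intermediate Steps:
$p{\left(y,r \right)} = r y$
$T{\left(a,G \right)} = 10 + a$
$X{\left(f \right)} = 10 - f$ ($X{\left(f \right)} = 10 + f \left(-1\right) = 10 - f$)
$\frac{\sqrt{272761 - 141287}}{\frac{1}{X{\left(139 \right)} + 124994} - 6164} = \frac{\sqrt{272761 - 141287}}{\frac{1}{\left(10 - 139\right) + 124994} - 6164} = \frac{\sqrt{131474}}{\frac{1}{\left(10 - 139\right) + 124994} - 6164} = \frac{\sqrt{131474}}{\frac{1}{-129 + 124994} - 6164} = \frac{\sqrt{131474}}{\frac{1}{124865} - 6164} = \frac{\sqrt{131474}}{- \frac{769667859}{124865}} = \sqrt{131474} \left(- \frac{124865}{769667859}\right) = - \frac{124865 \sqrt{131474}}{769667859}$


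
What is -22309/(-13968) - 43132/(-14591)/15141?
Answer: 1643052916685/1028614373136 ≈ 1.5973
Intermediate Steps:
-22309/(-13968) - 43132/(-14591)/15141 = -22309*(-1/13968) - 43132*(-1/14591)*(1/15141) = 22309/13968 + (43132/14591)*(1/15141) = 22309/13968 + 43132/220922331 = 1643052916685/1028614373136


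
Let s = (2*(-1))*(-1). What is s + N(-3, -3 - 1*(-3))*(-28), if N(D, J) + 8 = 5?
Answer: 86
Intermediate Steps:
N(D, J) = -3 (N(D, J) = -8 + 5 = -3)
s = 2 (s = -2*(-1) = 2)
s + N(-3, -3 - 1*(-3))*(-28) = 2 - 3*(-28) = 2 + 84 = 86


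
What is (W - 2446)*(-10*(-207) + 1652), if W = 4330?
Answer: 7012248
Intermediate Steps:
(W - 2446)*(-10*(-207) + 1652) = (4330 - 2446)*(-10*(-207) + 1652) = 1884*(2070 + 1652) = 1884*3722 = 7012248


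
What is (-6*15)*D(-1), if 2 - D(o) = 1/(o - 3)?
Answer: -405/2 ≈ -202.50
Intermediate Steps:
D(o) = 2 - 1/(-3 + o) (D(o) = 2 - 1/(o - 3) = 2 - 1/(-3 + o))
(-6*15)*D(-1) = (-6*15)*((-7 + 2*(-1))/(-3 - 1)) = -90*(-7 - 2)/(-4) = -(-45)*(-9)/2 = -90*9/4 = -405/2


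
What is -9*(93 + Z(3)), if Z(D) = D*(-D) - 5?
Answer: -711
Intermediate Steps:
Z(D) = -5 - D² (Z(D) = -D² - 5 = -5 - D²)
-9*(93 + Z(3)) = -9*(93 + (-5 - 1*3²)) = -9*(93 + (-5 - 1*9)) = -9*(93 + (-5 - 9)) = -9*(93 - 14) = -9*79 = -711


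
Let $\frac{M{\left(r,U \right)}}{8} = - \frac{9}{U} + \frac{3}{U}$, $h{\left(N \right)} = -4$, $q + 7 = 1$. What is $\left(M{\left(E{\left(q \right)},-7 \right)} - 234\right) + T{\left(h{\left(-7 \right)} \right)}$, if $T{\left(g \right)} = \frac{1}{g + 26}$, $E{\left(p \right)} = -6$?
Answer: $- \frac{34973}{154} \approx -227.1$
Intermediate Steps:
$q = -6$ ($q = -7 + 1 = -6$)
$M{\left(r,U \right)} = - \frac{48}{U}$ ($M{\left(r,U \right)} = 8 \left(- \frac{9}{U} + \frac{3}{U}\right) = 8 \left(- \frac{6}{U}\right) = - \frac{48}{U}$)
$T{\left(g \right)} = \frac{1}{26 + g}$
$\left(M{\left(E{\left(q \right)},-7 \right)} - 234\right) + T{\left(h{\left(-7 \right)} \right)} = \left(- \frac{48}{-7} - 234\right) + \frac{1}{26 - 4} = \left(\left(-48\right) \left(- \frac{1}{7}\right) - 234\right) + \frac{1}{22} = \left(\frac{48}{7} - 234\right) + \frac{1}{22} = - \frac{1590}{7} + \frac{1}{22} = - \frac{34973}{154}$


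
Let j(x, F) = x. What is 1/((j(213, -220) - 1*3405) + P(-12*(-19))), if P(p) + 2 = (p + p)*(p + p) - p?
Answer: 1/204514 ≈ 4.8896e-6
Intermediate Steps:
P(p) = -2 - p + 4*p² (P(p) = -2 + ((p + p)*(p + p) - p) = -2 + ((2*p)*(2*p) - p) = -2 + (4*p² - p) = -2 + (-p + 4*p²) = -2 - p + 4*p²)
1/((j(213, -220) - 1*3405) + P(-12*(-19))) = 1/((213 - 1*3405) + (-2 - (-12)*(-19) + 4*(-12*(-19))²)) = 1/((213 - 3405) + (-2 - 1*228 + 4*228²)) = 1/(-3192 + (-2 - 228 + 4*51984)) = 1/(-3192 + (-2 - 228 + 207936)) = 1/(-3192 + 207706) = 1/204514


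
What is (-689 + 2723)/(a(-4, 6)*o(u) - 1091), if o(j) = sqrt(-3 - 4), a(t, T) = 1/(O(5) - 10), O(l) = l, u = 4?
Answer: -27738675/14878516 + 5085*I*sqrt(7)/14878516 ≈ -1.8643 + 0.00090423*I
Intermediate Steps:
a(t, T) = -1/5 (a(t, T) = 1/(5 - 10) = 1/(-5) = -1/5)
o(j) = I*sqrt(7) (o(j) = sqrt(-7) = I*sqrt(7))
(-689 + 2723)/(a(-4, 6)*o(u) - 1091) = (-689 + 2723)/(-I*sqrt(7)/5 - 1091) = 2034/(-I*sqrt(7)/5 - 1091) = 2034/(-1091 - I*sqrt(7)/5)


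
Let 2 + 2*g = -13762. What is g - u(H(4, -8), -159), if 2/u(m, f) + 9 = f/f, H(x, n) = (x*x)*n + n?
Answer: -27527/4 ≈ -6881.8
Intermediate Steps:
H(x, n) = n + n*x**2 (H(x, n) = x**2*n + n = n*x**2 + n = n + n*x**2)
u(m, f) = -1/4 (u(m, f) = 2/(-9 + f/f) = 2/(-9 + 1) = 2/(-8) = 2*(-1/8) = -1/4)
g = -6882 (g = -1 + (1/2)*(-13762) = -1 - 6881 = -6882)
g - u(H(4, -8), -159) = -6882 - 1*(-1/4) = -6882 + 1/4 = -27527/4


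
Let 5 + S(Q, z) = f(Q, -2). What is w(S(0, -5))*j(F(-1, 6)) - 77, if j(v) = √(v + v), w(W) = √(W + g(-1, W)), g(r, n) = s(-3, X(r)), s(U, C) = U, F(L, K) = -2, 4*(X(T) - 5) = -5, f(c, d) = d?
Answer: -77 - 2*√10 ≈ -83.325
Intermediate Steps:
X(T) = 15/4 (X(T) = 5 + (¼)*(-5) = 5 - 5/4 = 15/4)
S(Q, z) = -7 (S(Q, z) = -5 - 2 = -7)
g(r, n) = -3
w(W) = √(-3 + W) (w(W) = √(W - 3) = √(-3 + W))
j(v) = √2*√v (j(v) = √(2*v) = √2*√v)
w(S(0, -5))*j(F(-1, 6)) - 77 = √(-3 - 7)*(√2*√(-2)) - 77 = √(-10)*(√2*(I*√2)) - 77 = (I*√10)*(2*I) - 77 = -2*√10 - 77 = -77 - 2*√10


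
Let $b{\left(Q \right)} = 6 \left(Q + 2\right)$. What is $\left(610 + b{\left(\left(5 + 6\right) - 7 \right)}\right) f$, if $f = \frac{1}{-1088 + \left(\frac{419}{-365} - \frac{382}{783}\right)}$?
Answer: $- \frac{184623570}{311412467} \approx -0.59286$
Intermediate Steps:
$b{\left(Q \right)} = 12 + 6 Q$ ($b{\left(Q \right)} = 6 \left(2 + Q\right) = 12 + 6 Q$)
$f = - \frac{285795}{311412467}$ ($f = \frac{1}{-1088 + \left(419 \left(- \frac{1}{365}\right) - \frac{382}{783}\right)} = \frac{1}{-1088 - \frac{467507}{285795}} = \frac{1}{- \frac{311412467}{285795}} = - \frac{285795}{311412467} \approx -0.00091774$)
$\left(610 + b{\left(\left(5 + 6\right) - 7 \right)}\right) f = \left(610 + \left(12 + 6 \left(\left(5 + 6\right) - 7\right)\right)\right) \left(- \frac{285795}{311412467}\right) = \left(610 + \left(12 + 6 \left(11 - 7\right)\right)\right) \left(- \frac{285795}{311412467}\right) = \left(610 + \left(12 + 6 \cdot 4\right)\right) \left(- \frac{285795}{311412467}\right) = \left(610 + \left(12 + 24\right)\right) \left(- \frac{285795}{311412467}\right) = \left(610 + 36\right) \left(- \frac{285795}{311412467}\right) = 646 \left(- \frac{285795}{311412467}\right) = - \frac{184623570}{311412467}$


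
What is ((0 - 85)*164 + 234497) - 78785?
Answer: 141772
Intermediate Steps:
((0 - 85)*164 + 234497) - 78785 = (-85*164 + 234497) - 78785 = (-13940 + 234497) - 78785 = 220557 - 78785 = 141772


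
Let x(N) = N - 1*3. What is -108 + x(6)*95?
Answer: 177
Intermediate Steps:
x(N) = -3 + N (x(N) = N - 3 = -3 + N)
-108 + x(6)*95 = -108 + (-3 + 6)*95 = -108 + 3*95 = -108 + 285 = 177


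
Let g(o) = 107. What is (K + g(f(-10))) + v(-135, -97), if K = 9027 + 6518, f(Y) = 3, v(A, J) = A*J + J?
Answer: 28650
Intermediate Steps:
v(A, J) = J + A*J
K = 15545
(K + g(f(-10))) + v(-135, -97) = (15545 + 107) - 97*(1 - 135) = 15652 - 97*(-134) = 15652 + 12998 = 28650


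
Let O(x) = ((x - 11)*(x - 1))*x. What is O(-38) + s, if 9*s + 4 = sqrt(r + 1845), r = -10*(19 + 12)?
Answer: -653566/9 + sqrt(1535)/9 ≈ -72614.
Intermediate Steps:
r = -310 (r = -10*31 = -310)
s = -4/9 + sqrt(1535)/9 (s = -4/9 + sqrt(-310 + 1845)/9 = -4/9 + sqrt(1535)/9 ≈ 3.9088)
O(x) = x*(-1 + x)*(-11 + x) (O(x) = ((-11 + x)*(-1 + x))*x = ((-1 + x)*(-11 + x))*x = x*(-1 + x)*(-11 + x))
O(-38) + s = -38*(11 + (-38)**2 - 12*(-38)) + (-4/9 + sqrt(1535)/9) = -38*(11 + 1444 + 456) + (-4/9 + sqrt(1535)/9) = -38*1911 + (-4/9 + sqrt(1535)/9) = -72618 + (-4/9 + sqrt(1535)/9) = -653566/9 + sqrt(1535)/9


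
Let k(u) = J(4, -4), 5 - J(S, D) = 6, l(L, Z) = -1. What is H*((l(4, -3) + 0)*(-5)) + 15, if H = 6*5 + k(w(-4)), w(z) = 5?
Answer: 160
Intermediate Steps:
J(S, D) = -1 (J(S, D) = 5 - 1*6 = 5 - 6 = -1)
k(u) = -1
H = 29 (H = 6*5 - 1 = 30 - 1 = 29)
H*((l(4, -3) + 0)*(-5)) + 15 = 29*((-1 + 0)*(-5)) + 15 = 29*(-1*(-5)) + 15 = 29*5 + 15 = 145 + 15 = 160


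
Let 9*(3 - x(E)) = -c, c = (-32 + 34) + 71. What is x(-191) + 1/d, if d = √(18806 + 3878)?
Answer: 100/9 + √5671/11342 ≈ 11.118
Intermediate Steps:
c = 73 (c = 2 + 71 = 73)
d = 2*√5671 (d = √22684 = 2*√5671 ≈ 150.61)
x(E) = 100/9 (x(E) = 3 - (-1)*73/9 = 3 - ⅑*(-73) = 3 + 73/9 = 100/9)
x(-191) + 1/d = 100/9 + 1/(2*√5671) = 100/9 + √5671/11342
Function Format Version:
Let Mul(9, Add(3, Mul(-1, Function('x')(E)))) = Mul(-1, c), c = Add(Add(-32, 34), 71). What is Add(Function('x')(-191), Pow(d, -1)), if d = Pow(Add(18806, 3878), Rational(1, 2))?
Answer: Add(Rational(100, 9), Mul(Rational(1, 11342), Pow(5671, Rational(1, 2)))) ≈ 11.118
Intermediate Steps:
c = 73 (c = Add(2, 71) = 73)
d = Mul(2, Pow(5671, Rational(1, 2))) (d = Pow(22684, Rational(1, 2)) = Mul(2, Pow(5671, Rational(1, 2))) ≈ 150.61)
Function('x')(E) = Rational(100, 9) (Function('x')(E) = Add(3, Mul(Rational(-1, 9), Mul(-1, 73))) = Add(3, Mul(Rational(-1, 9), -73)) = Add(3, Rational(73, 9)) = Rational(100, 9))
Add(Function('x')(-191), Pow(d, -1)) = Add(Rational(100, 9), Pow(Mul(2, Pow(5671, Rational(1, 2))), -1)) = Add(Rational(100, 9), Mul(Rational(1, 11342), Pow(5671, Rational(1, 2))))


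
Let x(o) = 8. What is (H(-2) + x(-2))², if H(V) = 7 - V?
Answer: 289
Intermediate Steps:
(H(-2) + x(-2))² = ((7 - 1*(-2)) + 8)² = ((7 + 2) + 8)² = (9 + 8)² = 17² = 289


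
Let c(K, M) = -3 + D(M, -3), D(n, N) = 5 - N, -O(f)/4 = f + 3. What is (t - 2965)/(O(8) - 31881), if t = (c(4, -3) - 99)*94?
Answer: 11801/31925 ≈ 0.36965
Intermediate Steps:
O(f) = -12 - 4*f (O(f) = -4*(f + 3) = -4*(3 + f) = -12 - 4*f)
c(K, M) = 5 (c(K, M) = -3 + (5 - 1*(-3)) = -3 + (5 + 3) = -3 + 8 = 5)
t = -8836 (t = (5 - 99)*94 = -94*94 = -8836)
(t - 2965)/(O(8) - 31881) = (-8836 - 2965)/((-12 - 4*8) - 31881) = -11801/((-12 - 32) - 31881) = -11801/(-44 - 31881) = -11801/(-31925) = -11801*(-1/31925) = 11801/31925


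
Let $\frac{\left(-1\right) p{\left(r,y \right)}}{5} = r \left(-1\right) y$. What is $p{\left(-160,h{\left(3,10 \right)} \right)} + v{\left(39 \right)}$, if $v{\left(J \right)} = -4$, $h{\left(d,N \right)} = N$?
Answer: $-8004$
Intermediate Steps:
$p{\left(r,y \right)} = 5 r y$ ($p{\left(r,y \right)} = - 5 r \left(-1\right) y = - 5 - r y = - 5 \left(- r y\right) = 5 r y$)
$p{\left(-160,h{\left(3,10 \right)} \right)} + v{\left(39 \right)} = 5 \left(-160\right) 10 - 4 = -8000 - 4 = -8004$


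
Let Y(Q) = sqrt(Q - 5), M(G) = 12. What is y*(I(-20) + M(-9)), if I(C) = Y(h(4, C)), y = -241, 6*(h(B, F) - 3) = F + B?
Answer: -2892 - 241*I*sqrt(42)/3 ≈ -2892.0 - 520.62*I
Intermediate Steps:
h(B, F) = 3 + B/6 + F/6 (h(B, F) = 3 + (F + B)/6 = 3 + (B + F)/6 = 3 + (B/6 + F/6) = 3 + B/6 + F/6)
Y(Q) = sqrt(-5 + Q)
I(C) = sqrt(-4/3 + C/6) (I(C) = sqrt(-5 + (3 + (1/6)*4 + C/6)) = sqrt(-5 + (3 + 2/3 + C/6)) = sqrt(-5 + (11/3 + C/6)) = sqrt(-4/3 + C/6))
y*(I(-20) + M(-9)) = -241*(sqrt(-48 + 6*(-20))/6 + 12) = -241*(sqrt(-48 - 120)/6 + 12) = -241*(sqrt(-168)/6 + 12) = -241*((2*I*sqrt(42))/6 + 12) = -241*(I*sqrt(42)/3 + 12) = -241*(12 + I*sqrt(42)/3) = -2892 - 241*I*sqrt(42)/3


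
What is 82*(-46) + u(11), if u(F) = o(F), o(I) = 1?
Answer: -3771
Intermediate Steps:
u(F) = 1
82*(-46) + u(11) = 82*(-46) + 1 = -3772 + 1 = -3771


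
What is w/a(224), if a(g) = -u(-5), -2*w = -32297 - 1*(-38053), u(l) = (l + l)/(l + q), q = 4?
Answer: 1439/5 ≈ 287.80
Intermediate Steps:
u(l) = 2*l/(4 + l) (u(l) = (l + l)/(l + 4) = (2*l)/(4 + l) = 2*l/(4 + l))
w = -2878 (w = -(-32297 - 1*(-38053))/2 = -(-32297 + 38053)/2 = -1/2*5756 = -2878)
a(g) = -10 (a(g) = -2*(-5)/(4 - 5) = -2*(-5)/(-1) = -2*(-5)*(-1) = -1*10 = -10)
w/a(224) = -2878/(-10) = -2878*(-1/10) = 1439/5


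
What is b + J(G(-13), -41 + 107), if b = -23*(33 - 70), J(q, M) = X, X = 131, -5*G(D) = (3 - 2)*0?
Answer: 982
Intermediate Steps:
G(D) = 0 (G(D) = -(3 - 2)*0/5 = -0/5 = -⅕*0 = 0)
J(q, M) = 131
b = 851 (b = -23*(-37) = 851)
b + J(G(-13), -41 + 107) = 851 + 131 = 982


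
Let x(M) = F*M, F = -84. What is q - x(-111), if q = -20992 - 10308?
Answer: -40624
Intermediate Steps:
x(M) = -84*M
q = -31300
q - x(-111) = -31300 - (-84)*(-111) = -31300 - 1*9324 = -31300 - 9324 = -40624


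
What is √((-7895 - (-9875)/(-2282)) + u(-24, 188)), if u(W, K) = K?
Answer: I*√40156922218/2282 ≈ 87.814*I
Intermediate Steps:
√((-7895 - (-9875)/(-2282)) + u(-24, 188)) = √((-7895 - (-9875)/(-2282)) + 188) = √((-7895 - (-9875)*(-1)/2282) + 188) = √((-7895 - 1*9875/2282) + 188) = √((-7895 - 9875/2282) + 188) = √(-18026265/2282 + 188) = √(-17597249/2282) = I*√40156922218/2282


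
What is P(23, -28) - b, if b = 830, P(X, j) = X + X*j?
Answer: -1451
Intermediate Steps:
P(23, -28) - b = 23*(1 - 28) - 1*830 = 23*(-27) - 830 = -621 - 830 = -1451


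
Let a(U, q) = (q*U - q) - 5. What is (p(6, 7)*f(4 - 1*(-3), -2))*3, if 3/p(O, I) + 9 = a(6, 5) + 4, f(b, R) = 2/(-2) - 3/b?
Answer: -6/7 ≈ -0.85714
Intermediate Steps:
a(U, q) = -5 - q + U*q (a(U, q) = (U*q - q) - 5 = (-q + U*q) - 5 = -5 - q + U*q)
f(b, R) = -1 - 3/b (f(b, R) = 2*(-½) - 3/b = -1 - 3/b)
p(O, I) = ⅕ (p(O, I) = 3/(-9 + ((-5 - 1*5 + 6*5) + 4)) = 3/(-9 + ((-5 - 5 + 30) + 4)) = 3/(-9 + (20 + 4)) = 3/(-9 + 24) = 3/15 = 3*(1/15) = ⅕)
(p(6, 7)*f(4 - 1*(-3), -2))*3 = (((-3 - (4 - 1*(-3)))/(4 - 1*(-3)))/5)*3 = (((-3 - (4 + 3))/(4 + 3))/5)*3 = (((-3 - 1*7)/7)/5)*3 = (((-3 - 7)/7)/5)*3 = (((⅐)*(-10))/5)*3 = ((⅕)*(-10/7))*3 = -2/7*3 = -6/7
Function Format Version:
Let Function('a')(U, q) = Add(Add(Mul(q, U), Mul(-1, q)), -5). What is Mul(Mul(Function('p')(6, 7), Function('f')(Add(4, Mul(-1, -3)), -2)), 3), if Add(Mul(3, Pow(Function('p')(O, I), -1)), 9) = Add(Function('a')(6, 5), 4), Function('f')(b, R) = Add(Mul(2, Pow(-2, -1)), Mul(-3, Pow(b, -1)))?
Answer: Rational(-6, 7) ≈ -0.85714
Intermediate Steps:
Function('a')(U, q) = Add(-5, Mul(-1, q), Mul(U, q)) (Function('a')(U, q) = Add(Add(Mul(U, q), Mul(-1, q)), -5) = Add(Add(Mul(-1, q), Mul(U, q)), -5) = Add(-5, Mul(-1, q), Mul(U, q)))
Function('f')(b, R) = Add(-1, Mul(-3, Pow(b, -1))) (Function('f')(b, R) = Add(Mul(2, Rational(-1, 2)), Mul(-3, Pow(b, -1))) = Add(-1, Mul(-3, Pow(b, -1))))
Function('p')(O, I) = Rational(1, 5) (Function('p')(O, I) = Mul(3, Pow(Add(-9, Add(Add(-5, Mul(-1, 5), Mul(6, 5)), 4)), -1)) = Mul(3, Pow(Add(-9, Add(Add(-5, -5, 30), 4)), -1)) = Mul(3, Pow(Add(-9, Add(20, 4)), -1)) = Mul(3, Pow(Add(-9, 24), -1)) = Mul(3, Pow(15, -1)) = Mul(3, Rational(1, 15)) = Rational(1, 5))
Mul(Mul(Function('p')(6, 7), Function('f')(Add(4, Mul(-1, -3)), -2)), 3) = Mul(Mul(Rational(1, 5), Mul(Pow(Add(4, Mul(-1, -3)), -1), Add(-3, Mul(-1, Add(4, Mul(-1, -3)))))), 3) = Mul(Mul(Rational(1, 5), Mul(Pow(Add(4, 3), -1), Add(-3, Mul(-1, Add(4, 3))))), 3) = Mul(Mul(Rational(1, 5), Mul(Pow(7, -1), Add(-3, Mul(-1, 7)))), 3) = Mul(Mul(Rational(1, 5), Mul(Rational(1, 7), Add(-3, -7))), 3) = Mul(Mul(Rational(1, 5), Mul(Rational(1, 7), -10)), 3) = Mul(Mul(Rational(1, 5), Rational(-10, 7)), 3) = Mul(Rational(-2, 7), 3) = Rational(-6, 7)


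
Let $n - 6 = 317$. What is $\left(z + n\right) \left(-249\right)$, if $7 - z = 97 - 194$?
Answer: $-106323$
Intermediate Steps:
$n = 323$ ($n = 6 + 317 = 323$)
$z = 104$ ($z = 7 - \left(97 - 194\right) = 7 - -97 = 7 + 97 = 104$)
$\left(z + n\right) \left(-249\right) = \left(104 + 323\right) \left(-249\right) = 427 \left(-249\right) = -106323$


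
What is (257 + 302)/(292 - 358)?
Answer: -559/66 ≈ -8.4697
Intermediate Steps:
(257 + 302)/(292 - 358) = 559/(-66) = 559*(-1/66) = -559/66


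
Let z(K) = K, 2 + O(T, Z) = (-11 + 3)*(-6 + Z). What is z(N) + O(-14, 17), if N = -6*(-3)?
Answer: -72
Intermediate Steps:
N = 18
O(T, Z) = 46 - 8*Z (O(T, Z) = -2 + (-11 + 3)*(-6 + Z) = -2 - 8*(-6 + Z) = -2 + (48 - 8*Z) = 46 - 8*Z)
z(N) + O(-14, 17) = 18 + (46 - 8*17) = 18 + (46 - 136) = 18 - 90 = -72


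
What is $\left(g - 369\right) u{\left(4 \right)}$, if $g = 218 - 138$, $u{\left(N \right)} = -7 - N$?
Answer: $3179$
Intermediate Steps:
$g = 80$
$\left(g - 369\right) u{\left(4 \right)} = \left(80 - 369\right) \left(-7 - 4\right) = - 289 \left(-7 - 4\right) = \left(-289\right) \left(-11\right) = 3179$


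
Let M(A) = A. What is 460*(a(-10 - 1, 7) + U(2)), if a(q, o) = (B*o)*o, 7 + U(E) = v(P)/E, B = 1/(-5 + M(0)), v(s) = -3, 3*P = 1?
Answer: -8418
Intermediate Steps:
P = ⅓ (P = (⅓)*1 = ⅓ ≈ 0.33333)
B = -⅕ (B = 1/(-5 + 0) = 1/(-5) = -⅕ ≈ -0.20000)
U(E) = -7 - 3/E
a(q, o) = -o²/5 (a(q, o) = (-o/5)*o = -o²/5)
460*(a(-10 - 1, 7) + U(2)) = 460*(-⅕*7² + (-7 - 3/2)) = 460*(-⅕*49 + (-7 - 3*½)) = 460*(-49/5 + (-7 - 3/2)) = 460*(-49/5 - 17/2) = 460*(-183/10) = -8418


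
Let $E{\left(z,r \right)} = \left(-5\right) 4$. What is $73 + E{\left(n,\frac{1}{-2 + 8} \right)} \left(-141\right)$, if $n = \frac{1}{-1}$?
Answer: $2893$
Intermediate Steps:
$n = -1$
$E{\left(z,r \right)} = -20$
$73 + E{\left(n,\frac{1}{-2 + 8} \right)} \left(-141\right) = 73 - -2820 = 73 + 2820 = 2893$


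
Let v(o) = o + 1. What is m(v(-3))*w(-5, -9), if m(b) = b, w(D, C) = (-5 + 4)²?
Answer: -2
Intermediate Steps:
v(o) = 1 + o
w(D, C) = 1 (w(D, C) = (-1)² = 1)
m(v(-3))*w(-5, -9) = (1 - 3)*1 = -2*1 = -2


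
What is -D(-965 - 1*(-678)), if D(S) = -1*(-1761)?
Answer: -1761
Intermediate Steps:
D(S) = 1761
-D(-965 - 1*(-678)) = -1*1761 = -1761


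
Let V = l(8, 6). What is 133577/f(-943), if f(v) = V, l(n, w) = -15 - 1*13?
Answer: -133577/28 ≈ -4770.6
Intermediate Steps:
l(n, w) = -28 (l(n, w) = -15 - 13 = -28)
V = -28
f(v) = -28
133577/f(-943) = 133577/(-28) = 133577*(-1/28) = -133577/28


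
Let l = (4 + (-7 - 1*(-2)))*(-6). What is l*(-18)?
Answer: -108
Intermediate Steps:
l = 6 (l = (4 + (-7 + 2))*(-6) = (4 - 5)*(-6) = -1*(-6) = 6)
l*(-18) = 6*(-18) = -108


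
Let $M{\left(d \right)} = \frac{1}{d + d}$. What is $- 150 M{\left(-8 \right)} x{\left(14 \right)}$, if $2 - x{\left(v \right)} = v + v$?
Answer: $- \frac{975}{4} \approx -243.75$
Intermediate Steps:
$x{\left(v \right)} = 2 - 2 v$ ($x{\left(v \right)} = 2 - \left(v + v\right) = 2 - 2 v$)
$M{\left(d \right)} = \frac{1}{2 d}$
$- 150 M{\left(-8 \right)} x{\left(14 \right)} = - 150 \frac{1}{2 \left(-8\right)} \left(2 - 28\right) = - 150 \cdot \frac{1}{2} \left(- \frac{1}{8}\right) \left(2 - 28\right) = \left(-150\right) \left(- \frac{1}{16}\right) \left(-26\right) = \frac{75}{8} \left(-26\right) = - \frac{975}{4}$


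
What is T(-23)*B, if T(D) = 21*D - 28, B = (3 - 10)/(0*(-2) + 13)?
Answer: 3577/13 ≈ 275.15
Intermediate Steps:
B = -7/13 (B = -7/(0 + 13) = -7/13 ≈ -0.53846)
T(D) = -28 + 21*D
T(-23)*B = (-28 + 21*(-23))*(-7/13) = (-28 - 483)*(-7/13) = -511*(-7/13) = 3577/13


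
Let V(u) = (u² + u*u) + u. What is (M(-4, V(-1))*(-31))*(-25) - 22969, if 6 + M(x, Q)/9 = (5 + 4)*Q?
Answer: -2044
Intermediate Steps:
V(u) = u + 2*u² (V(u) = (u² + u²) + u = 2*u² + u = u + 2*u²)
M(x, Q) = -54 + 81*Q (M(x, Q) = -54 + 9*((5 + 4)*Q) = -54 + 9*(9*Q) = -54 + 81*Q)
(M(-4, V(-1))*(-31))*(-25) - 22969 = ((-54 + 81*(-(1 + 2*(-1))))*(-31))*(-25) - 22969 = ((-54 + 81*(-(1 - 2)))*(-31))*(-25) - 22969 = ((-54 + 81*(-1*(-1)))*(-31))*(-25) - 22969 = ((-54 + 81*1)*(-31))*(-25) - 22969 = ((-54 + 81)*(-31))*(-25) - 22969 = (27*(-31))*(-25) - 22969 = -837*(-25) - 22969 = 20925 - 22969 = -2044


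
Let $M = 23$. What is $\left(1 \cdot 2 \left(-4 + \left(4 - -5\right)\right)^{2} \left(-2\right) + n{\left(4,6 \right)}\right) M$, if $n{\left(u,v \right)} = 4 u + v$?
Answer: $-1794$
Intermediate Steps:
$n{\left(u,v \right)} = v + 4 u$
$\left(1 \cdot 2 \left(-4 + \left(4 - -5\right)\right)^{2} \left(-2\right) + n{\left(4,6 \right)}\right) M = \left(1 \cdot 2 \left(-4 + \left(4 - -5\right)\right)^{2} \left(-2\right) + \left(6 + 4 \cdot 4\right)\right) 23 = \left(2 \left(-4 + \left(4 + 5\right)\right)^{2} \left(-2\right) + \left(6 + 16\right)\right) 23 = \left(2 \left(-4 + 9\right)^{2} \left(-2\right) + 22\right) 23 = \left(2 \cdot 5^{2} \left(-2\right) + 22\right) 23 = \left(2 \cdot 25 \left(-2\right) + 22\right) 23 = \left(50 \left(-2\right) + 22\right) 23 = \left(-100 + 22\right) 23 = \left(-78\right) 23 = -1794$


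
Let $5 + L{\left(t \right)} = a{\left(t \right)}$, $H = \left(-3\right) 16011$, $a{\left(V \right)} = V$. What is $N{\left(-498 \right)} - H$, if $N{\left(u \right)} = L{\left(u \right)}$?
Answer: $47530$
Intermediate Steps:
$H = -48033$
$L{\left(t \right)} = -5 + t$
$N{\left(u \right)} = -5 + u$
$N{\left(-498 \right)} - H = \left(-5 - 498\right) - -48033 = -503 + 48033 = 47530$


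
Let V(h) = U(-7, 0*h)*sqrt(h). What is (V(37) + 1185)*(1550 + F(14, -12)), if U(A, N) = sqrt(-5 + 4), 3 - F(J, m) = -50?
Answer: 1899555 + 1603*I*sqrt(37) ≈ 1.8996e+6 + 9750.7*I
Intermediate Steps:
F(J, m) = 53 (F(J, m) = 3 - 1*(-50) = 3 + 50 = 53)
U(A, N) = I (U(A, N) = sqrt(-1) = I)
V(h) = I*sqrt(h)
(V(37) + 1185)*(1550 + F(14, -12)) = (I*sqrt(37) + 1185)*(1550 + 53) = (1185 + I*sqrt(37))*1603 = 1899555 + 1603*I*sqrt(37)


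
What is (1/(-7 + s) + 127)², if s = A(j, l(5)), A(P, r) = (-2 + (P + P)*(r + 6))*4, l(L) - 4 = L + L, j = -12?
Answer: 60390113536/3744225 ≈ 16129.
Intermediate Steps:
l(L) = 4 + 2*L (l(L) = 4 + (L + L) = 4 + 2*L)
A(P, r) = -8 + 8*P*(6 + r) (A(P, r) = (-2 + (2*P)*(6 + r))*4 = (-2 + 2*P*(6 + r))*4 = -8 + 8*P*(6 + r))
s = -1928 (s = -8 + 48*(-12) + 8*(-12)*(4 + 2*5) = -8 - 576 + 8*(-12)*(4 + 10) = -8 - 576 + 8*(-12)*14 = -8 - 576 - 1344 = -1928)
(1/(-7 + s) + 127)² = (1/(-7 - 1928) + 127)² = (1/(-1935) + 127)² = (-1/1935 + 127)² = (245744/1935)² = 60390113536/3744225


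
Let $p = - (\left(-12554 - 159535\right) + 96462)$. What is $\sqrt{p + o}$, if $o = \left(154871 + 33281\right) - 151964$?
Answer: $\sqrt{111815} \approx 334.39$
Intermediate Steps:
$o = 36188$ ($o = 188152 - 151964 = 36188$)
$p = 75627$ ($p = - (-172089 + 96462) = \left(-1\right) \left(-75627\right) = 75627$)
$\sqrt{p + o} = \sqrt{75627 + 36188} = \sqrt{111815}$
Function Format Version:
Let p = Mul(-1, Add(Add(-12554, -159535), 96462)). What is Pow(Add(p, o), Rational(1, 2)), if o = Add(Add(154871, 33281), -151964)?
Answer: Pow(111815, Rational(1, 2)) ≈ 334.39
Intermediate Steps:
o = 36188 (o = Add(188152, -151964) = 36188)
p = 75627 (p = Mul(-1, Add(-172089, 96462)) = Mul(-1, -75627) = 75627)
Pow(Add(p, o), Rational(1, 2)) = Pow(Add(75627, 36188), Rational(1, 2)) = Pow(111815, Rational(1, 2))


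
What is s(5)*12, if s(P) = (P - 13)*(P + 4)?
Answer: -864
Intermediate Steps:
s(P) = (-13 + P)*(4 + P)
s(5)*12 = (-52 + 5² - 9*5)*12 = (-52 + 25 - 45)*12 = -72*12 = -864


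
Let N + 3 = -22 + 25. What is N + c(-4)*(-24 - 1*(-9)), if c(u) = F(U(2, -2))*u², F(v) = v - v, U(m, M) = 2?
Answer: 0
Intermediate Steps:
F(v) = 0
c(u) = 0 (c(u) = 0*u² = 0)
N = 0 (N = -3 + (-22 + 25) = -3 + 3 = 0)
N + c(-4)*(-24 - 1*(-9)) = 0 + 0*(-24 - 1*(-9)) = 0 + 0*(-24 + 9) = 0 + 0*(-15) = 0 + 0 = 0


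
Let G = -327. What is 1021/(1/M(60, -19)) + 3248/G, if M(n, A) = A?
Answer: -6346721/327 ≈ -19409.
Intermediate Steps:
1021/(1/M(60, -19)) + 3248/G = 1021/(1/(-19)) + 3248/(-327) = 1021/(-1/19) + 3248*(-1/327) = 1021*(-19) - 3248/327 = -19399 - 3248/327 = -6346721/327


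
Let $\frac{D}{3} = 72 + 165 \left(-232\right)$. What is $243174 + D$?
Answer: $128550$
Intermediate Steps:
$D = -114624$ ($D = 3 \left(72 + 165 \left(-232\right)\right) = 3 \left(72 - 38280\right) = 3 \left(-38208\right) = -114624$)
$243174 + D = 243174 - 114624 = 128550$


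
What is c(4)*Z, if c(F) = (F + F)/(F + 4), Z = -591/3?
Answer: -197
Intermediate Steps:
Z = -197 (Z = -591*⅓ = -197)
c(F) = 2*F/(4 + F) (c(F) = (2*F)/(4 + F) = 2*F/(4 + F))
c(4)*Z = (2*4/(4 + 4))*(-197) = (2*4/8)*(-197) = (2*4*(⅛))*(-197) = 1*(-197) = -197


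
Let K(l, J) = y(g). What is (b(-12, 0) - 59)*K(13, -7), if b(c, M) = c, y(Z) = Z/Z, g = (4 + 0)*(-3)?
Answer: -71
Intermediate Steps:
g = -12 (g = 4*(-3) = -12)
y(Z) = 1
K(l, J) = 1
(b(-12, 0) - 59)*K(13, -7) = (-12 - 59)*1 = -71*1 = -71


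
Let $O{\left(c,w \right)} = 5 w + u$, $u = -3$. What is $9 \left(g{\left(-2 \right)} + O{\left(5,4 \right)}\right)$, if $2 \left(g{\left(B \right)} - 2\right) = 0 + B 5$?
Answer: $126$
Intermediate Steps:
$g{\left(B \right)} = 2 + \frac{5 B}{2}$ ($g{\left(B \right)} = 2 + \frac{0 + B 5}{2} = 2 + \frac{0 + 5 B}{2} = 2 + \frac{5 B}{2}$)
$O{\left(c,w \right)} = -3 + 5 w$ ($O{\left(c,w \right)} = 5 w - 3 = -3 + 5 w$)
$9 \left(g{\left(-2 \right)} + O{\left(5,4 \right)}\right) = 9 \left(\left(2 + \frac{5}{2} \left(-2\right)\right) + \left(-3 + 5 \cdot 4\right)\right) = 9 \left(\left(2 - 5\right) + \left(-3 + 20\right)\right) = 9 \left(-3 + 17\right) = 9 \cdot 14 = 126$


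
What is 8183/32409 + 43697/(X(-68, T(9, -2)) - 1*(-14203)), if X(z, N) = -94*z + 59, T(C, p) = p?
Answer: 1585187755/669375486 ≈ 2.3682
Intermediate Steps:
X(z, N) = 59 - 94*z
8183/32409 + 43697/(X(-68, T(9, -2)) - 1*(-14203)) = 8183/32409 + 43697/((59 - 94*(-68)) - 1*(-14203)) = 8183*(1/32409) + 43697/((59 + 6392) + 14203) = 8183/32409 + 43697/(6451 + 14203) = 8183/32409 + 43697/20654 = 1585187755/669375486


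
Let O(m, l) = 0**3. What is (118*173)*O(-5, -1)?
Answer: 0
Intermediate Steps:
O(m, l) = 0
(118*173)*O(-5, -1) = (118*173)*0 = 20414*0 = 0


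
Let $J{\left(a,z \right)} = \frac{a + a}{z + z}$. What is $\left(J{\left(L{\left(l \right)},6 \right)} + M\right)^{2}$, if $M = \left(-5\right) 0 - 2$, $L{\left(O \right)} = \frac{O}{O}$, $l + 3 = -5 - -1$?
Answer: $\frac{121}{36} \approx 3.3611$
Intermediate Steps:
$l = -7$ ($l = -3 - 4 = -7$)
$L{\left(O \right)} = 1$
$J{\left(a,z \right)} = \frac{a}{z}$ ($J{\left(a,z \right)} = \frac{2 a}{2 z} = 2 a \frac{1}{2 z} = \frac{a}{z}$)
$M = -2$ ($M = 0 - 2 = -2$)
$\left(J{\left(L{\left(l \right)},6 \right)} + M\right)^{2} = \left(1 \cdot \frac{1}{6} - 2\right)^{2} = \left(\frac{1}{6} - 2\right)^{2} = \left(- \frac{11}{6}\right)^{2} = \frac{121}{36}$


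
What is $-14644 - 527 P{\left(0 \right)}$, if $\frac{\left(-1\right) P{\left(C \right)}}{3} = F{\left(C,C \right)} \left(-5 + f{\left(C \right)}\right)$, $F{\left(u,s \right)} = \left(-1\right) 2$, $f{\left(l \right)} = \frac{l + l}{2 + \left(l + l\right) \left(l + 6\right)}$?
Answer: $1166$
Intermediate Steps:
$f{\left(l \right)} = \frac{2 l}{2 + 2 l \left(6 + l\right)}$
$F{\left(u,s \right)} = -2$
$P{\left(C \right)} = -30 + \frac{6 C}{1 + C^{2} + 6 C}$ ($P{\left(C \right)} = - 3 \left(- 2 \left(-5 + \frac{C}{1 + C^{2} + 6 C}\right)\right) = - 3 \left(10 - \frac{2 C}{1 + C^{2} + 6 C}\right) = -30 + \frac{6 C}{1 + C^{2} + 6 C}$)
$-14644 - 527 P{\left(0 \right)} = -14644 - 527 \frac{6 \left(-5 - 0 - 5 \cdot 0^{2}\right)}{1 + 0^{2} + 6 \cdot 0} = -14644 - 527 \frac{6 \left(-5 + 0 - 0\right)}{1 + 0 + 0} = -14644 - 527 \frac{6 \left(-5 + 0 + 0\right)}{1} = -14644 - 527 \cdot 6 \cdot 1 \left(-5\right) = -14644 - 527 \left(-30\right) = -14644 - -15810 = -14644 + 15810 = 1166$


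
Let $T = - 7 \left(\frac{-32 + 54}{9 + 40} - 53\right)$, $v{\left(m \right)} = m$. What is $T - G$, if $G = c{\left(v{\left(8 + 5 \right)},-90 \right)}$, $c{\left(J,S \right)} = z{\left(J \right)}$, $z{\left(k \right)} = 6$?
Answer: $\frac{2533}{7} \approx 361.86$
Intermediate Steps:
$c{\left(J,S \right)} = 6$
$G = 6$
$T = \frac{2575}{7}$ ($T = - 7 \left(\frac{22}{49} - 53\right) = \left(-7\right) \left(- \frac{2575}{49}\right) = \frac{2575}{7} \approx 367.86$)
$T - G = \frac{2575}{7} - 6 = \frac{2533}{7}$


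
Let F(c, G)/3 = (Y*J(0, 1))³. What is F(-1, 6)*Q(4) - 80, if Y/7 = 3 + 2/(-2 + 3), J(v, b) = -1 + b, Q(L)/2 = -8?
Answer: -80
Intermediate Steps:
Q(L) = -16 (Q(L) = 2*(-8) = -16)
Y = 35 (Y = 7*(3 + 2/(-2 + 3)) = 7*(3 + 2/1) = 7*(3 + 2*1) = 7*(3 + 2) = 7*5 = 35)
F(c, G) = 0 (F(c, G) = 3*(35*(-1 + 1))³ = 3*(35*0)³ = 3*0³ = 3*0 = 0)
F(-1, 6)*Q(4) - 80 = 0*(-16) - 80 = 0 - 80 = -80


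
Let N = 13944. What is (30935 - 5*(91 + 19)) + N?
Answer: 44329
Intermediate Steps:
(30935 - 5*(91 + 19)) + N = (30935 - 5*(91 + 19)) + 13944 = (30935 - 5*110) + 13944 = (30935 - 550) + 13944 = 30385 + 13944 = 44329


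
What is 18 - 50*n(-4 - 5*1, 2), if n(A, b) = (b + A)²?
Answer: -2432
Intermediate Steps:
n(A, b) = (A + b)²
18 - 50*n(-4 - 5*1, 2) = 18 - 50*((-4 - 5*1) + 2)² = 18 - 50*((-4 - 5) + 2)² = 18 - 50*(-9 + 2)² = 18 - 50*(-7)² = 18 - 50*49 = 18 - 2450 = -2432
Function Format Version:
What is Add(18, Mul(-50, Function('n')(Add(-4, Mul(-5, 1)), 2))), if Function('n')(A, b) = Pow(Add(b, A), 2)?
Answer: -2432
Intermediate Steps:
Function('n')(A, b) = Pow(Add(A, b), 2)
Add(18, Mul(-50, Function('n')(Add(-4, Mul(-5, 1)), 2))) = Add(18, Mul(-50, Pow(Add(Add(-4, Mul(-5, 1)), 2), 2))) = Add(18, Mul(-50, Pow(Add(Add(-4, -5), 2), 2))) = Add(18, Mul(-50, Pow(Add(-9, 2), 2))) = Add(18, Mul(-50, Pow(-7, 2))) = Add(18, Mul(-50, 49)) = Add(18, -2450) = -2432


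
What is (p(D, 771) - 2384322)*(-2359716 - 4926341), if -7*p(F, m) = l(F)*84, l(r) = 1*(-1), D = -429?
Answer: 17372218565670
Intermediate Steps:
l(r) = -1
p(F, m) = 12 (p(F, m) = -(-1)*84/7 = -1/7*(-84) = 12)
(p(D, 771) - 2384322)*(-2359716 - 4926341) = (12 - 2384322)*(-2359716 - 4926341) = -2384310*(-7286057) = 17372218565670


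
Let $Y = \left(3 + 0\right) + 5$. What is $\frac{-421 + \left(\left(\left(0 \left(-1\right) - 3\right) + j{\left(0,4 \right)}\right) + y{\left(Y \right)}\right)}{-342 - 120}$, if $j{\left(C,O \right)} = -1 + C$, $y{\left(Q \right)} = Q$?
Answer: $\frac{139}{154} \approx 0.9026$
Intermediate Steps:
$Y = 8$ ($Y = 3 + 5 = 8$)
$\frac{-421 + \left(\left(\left(0 \left(-1\right) - 3\right) + j{\left(0,4 \right)}\right) + y{\left(Y \right)}\right)}{-342 - 120} = \frac{-421 + \left(\left(\left(0 \left(-1\right) - 3\right) + \left(-1 + 0\right)\right) + 8\right)}{-342 - 120} = \frac{-421 + \left(\left(\left(0 - 3\right) - 1\right) + 8\right)}{-462} = \left(-421 + \left(\left(-3 - 1\right) + 8\right)\right) \left(- \frac{1}{462}\right) = \left(-421 + \left(-4 + 8\right)\right) \left(- \frac{1}{462}\right) = \left(-421 + 4\right) \left(- \frac{1}{462}\right) = \left(-417\right) \left(- \frac{1}{462}\right) = \frac{139}{154}$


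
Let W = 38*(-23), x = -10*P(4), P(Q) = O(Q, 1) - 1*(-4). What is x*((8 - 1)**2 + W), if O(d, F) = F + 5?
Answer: 82500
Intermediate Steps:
O(d, F) = 5 + F
P(Q) = 10 (P(Q) = (5 + 1) - 1*(-4) = 6 + 4 = 10)
x = -100 (x = -10*10 = -100)
W = -874
x*((8 - 1)**2 + W) = -100*((8 - 1)**2 - 874) = -100*(7**2 - 874) = -100*(49 - 874) = -100*(-825) = 82500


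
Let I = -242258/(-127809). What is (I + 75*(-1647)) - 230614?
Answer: -45261909193/127809 ≈ -3.5414e+5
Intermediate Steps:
I = 242258/127809 (I = -242258*(-1/127809) = 242258/127809 ≈ 1.8955)
(I + 75*(-1647)) - 230614 = (242258/127809 + 75*(-1647)) - 230614 = (242258/127809 - 123525) - 230614 = -15787364467/127809 - 230614 = -45261909193/127809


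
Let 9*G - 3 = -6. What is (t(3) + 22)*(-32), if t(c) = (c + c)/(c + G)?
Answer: -776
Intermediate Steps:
G = -1/3 (G = 1/3 + (1/9)*(-6) = 1/3 - 2/3 = -1/3 ≈ -0.33333)
t(c) = 2*c/(-1/3 + c) (t(c) = (c + c)/(c - 1/3) = (2*c)/(-1/3 + c) = 2*c/(-1/3 + c))
(t(3) + 22)*(-32) = (6*3/(-1 + 3*3) + 22)*(-32) = (6*3/(-1 + 9) + 22)*(-32) = (6*3/8 + 22)*(-32) = (6*3*(1/8) + 22)*(-32) = (9/4 + 22)*(-32) = (97/4)*(-32) = -776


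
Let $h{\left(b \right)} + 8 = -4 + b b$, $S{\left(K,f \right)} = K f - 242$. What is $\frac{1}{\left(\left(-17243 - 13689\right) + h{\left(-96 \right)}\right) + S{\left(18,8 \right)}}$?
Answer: $- \frac{1}{21826} \approx -4.5817 \cdot 10^{-5}$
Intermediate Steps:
$S{\left(K,f \right)} = -242 + K f$
$h{\left(b \right)} = -12 + b^{2}$ ($h{\left(b \right)} = -8 + \left(-4 + b b\right) = -8 + \left(-4 + b^{2}\right) = -12 + b^{2}$)
$\frac{1}{\left(\left(-17243 - 13689\right) + h{\left(-96 \right)}\right) + S{\left(18,8 \right)}} = \frac{1}{\left(\left(-17243 - 13689\right) - \left(12 - \left(-96\right)^{2}\right)\right) + \left(-242 + 18 \cdot 8\right)} = \frac{1}{\left(-30932 + \left(-12 + 9216\right)\right) + \left(-242 + 144\right)} = \frac{1}{\left(-30932 + 9204\right) - 98} = \frac{1}{-21728 - 98} = \frac{1}{-21826} = - \frac{1}{21826}$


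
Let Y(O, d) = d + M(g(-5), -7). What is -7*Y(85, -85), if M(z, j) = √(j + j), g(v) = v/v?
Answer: 595 - 7*I*√14 ≈ 595.0 - 26.192*I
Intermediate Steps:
g(v) = 1
M(z, j) = √2*√j (M(z, j) = √(2*j) = √2*√j)
Y(O, d) = d + I*√14 (Y(O, d) = d + √2*√(-7) = d + √2*(I*√7) = d + I*√14)
-7*Y(85, -85) = -7*(-85 + I*√14) = 595 - 7*I*√14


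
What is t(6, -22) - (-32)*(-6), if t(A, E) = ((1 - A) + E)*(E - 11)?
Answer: 699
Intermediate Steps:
t(A, E) = (-11 + E)*(1 + E - A) (t(A, E) = (1 + E - A)*(-11 + E) = (-11 + E)*(1 + E - A))
t(6, -22) - (-32)*(-6) = (-11 + (-22)² - 10*(-22) + 11*6 - 1*6*(-22)) - (-32)*(-6) = (-11 + 484 + 220 + 66 + 132) - 1*192 = 891 - 192 = 699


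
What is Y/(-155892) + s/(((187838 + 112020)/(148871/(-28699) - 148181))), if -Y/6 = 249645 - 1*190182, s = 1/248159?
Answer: 5772131175916859947/2522100175043324018 ≈ 2.2886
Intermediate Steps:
s = 1/248159 ≈ 4.0297e-6
Y = -356778 (Y = -6*(249645 - 1*190182) = -6*(249645 - 190182) = -6*59463 = -356778)
Y/(-155892) + s/(((187838 + 112020)/(148871/(-28699) - 148181))) = -356778/(-155892) + 1/(248159*(((187838 + 112020)/(148871/(-28699) - 148181)))) = -356778*(-1/155892) + 1/(248159*((299858/(148871*(-1/28699) - 148181)))) = 59463/25982 + 1/(248159*((299858/(-148871/28699 - 148181)))) = 59463/25982 + 1/(248159*((299858/(-4252795390/28699)))) = 59463/25982 + 1/(248159*((299858*(-28699/4252795390)))) = 59463/25982 + 1/(248159*(-4302812371/2126397695)) = 59463/25982 + (1/248159)*(-2126397695/4302812371) = 59463/25982 - 2126397695/1067781615174989 = 5772131175916859947/2522100175043324018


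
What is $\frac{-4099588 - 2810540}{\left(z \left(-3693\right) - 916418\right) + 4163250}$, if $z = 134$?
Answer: $- \frac{3455064}{1375985} \approx -2.511$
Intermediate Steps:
$\frac{-4099588 - 2810540}{\left(z \left(-3693\right) - 916418\right) + 4163250} = \frac{-4099588 - 2810540}{\left(134 \left(-3693\right) - 916418\right) + 4163250} = - \frac{6910128}{\left(-494862 - 916418\right) + 4163250} = - \frac{6910128}{-1411280 + 4163250} = - \frac{6910128}{2751970} = \left(-6910128\right) \frac{1}{2751970} = - \frac{3455064}{1375985}$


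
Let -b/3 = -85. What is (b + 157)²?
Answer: 169744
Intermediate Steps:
b = 255 (b = -3*(-85) = 255)
(b + 157)² = (255 + 157)² = 412² = 169744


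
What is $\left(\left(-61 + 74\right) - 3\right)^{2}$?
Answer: $100$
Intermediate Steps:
$\left(\left(-61 + 74\right) - 3\right)^{2} = \left(13 - 3\right)^{2} = 10^{2} = 100$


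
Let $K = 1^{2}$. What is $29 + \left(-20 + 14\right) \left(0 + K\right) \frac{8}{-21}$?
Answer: $\frac{219}{7} \approx 31.286$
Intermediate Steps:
$K = 1$
$29 + \left(-20 + 14\right) \left(0 + K\right) \frac{8}{-21} = 29 + \left(-20 + 14\right) \left(0 + 1\right) \frac{8}{-21} = 29 + \left(-6\right) 1 \cdot 8 \left(- \frac{1}{21}\right) = 29 - - \frac{16}{7} = 29 + \frac{16}{7} = \frac{219}{7}$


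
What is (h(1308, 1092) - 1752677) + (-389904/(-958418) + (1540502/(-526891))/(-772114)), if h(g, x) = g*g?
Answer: -4075719437837854407996/97475882940359483 ≈ -41813.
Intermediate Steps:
h(g, x) = g²
(h(1308, 1092) - 1752677) + (-389904/(-958418) + (1540502/(-526891))/(-772114)) = (1308² - 1752677) + (-389904/(-958418) + (1540502/(-526891))/(-772114)) = (1710864 - 1752677) + (-389904*(-1/958418) + (1540502*(-1/526891))*(-1/772114)) = -41813 + (194952/479209 - 1540502/526891*(-1/772114)) = -41813 + (194952/479209 + 770251/203409958787) = -41813 + 39655547396654683/97475882940359483 = -4075719437837854407996/97475882940359483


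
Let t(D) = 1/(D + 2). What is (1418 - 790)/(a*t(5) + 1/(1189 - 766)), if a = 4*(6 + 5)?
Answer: 1859508/18619 ≈ 99.872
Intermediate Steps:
t(D) = 1/(2 + D)
a = 44 (a = 4*11 = 44)
(1418 - 790)/(a*t(5) + 1/(1189 - 766)) = (1418 - 790)/(44/(2 + 5) + 1/(1189 - 766)) = 628/(44/7 + 1/423) = 628/(18619/2961) = 628*(2961/18619) = 1859508/18619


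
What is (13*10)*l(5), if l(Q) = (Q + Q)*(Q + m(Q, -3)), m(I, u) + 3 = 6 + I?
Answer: 16900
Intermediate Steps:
m(I, u) = 3 + I (m(I, u) = -3 + (6 + I) = 3 + I)
l(Q) = 2*Q*(3 + 2*Q) (l(Q) = (Q + Q)*(Q + (3 + Q)) = (2*Q)*(3 + 2*Q) = 2*Q*(3 + 2*Q))
(13*10)*l(5) = (13*10)*(2*5*(3 + 2*5)) = 130*(2*5*(3 + 10)) = 130*(2*5*13) = 130*130 = 16900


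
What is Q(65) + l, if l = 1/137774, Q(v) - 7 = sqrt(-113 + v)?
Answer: 964419/137774 + 4*I*sqrt(3) ≈ 7.0 + 6.9282*I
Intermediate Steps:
Q(v) = 7 + sqrt(-113 + v)
l = 1/137774 ≈ 7.2583e-6
Q(65) + l = (7 + sqrt(-113 + 65)) + 1/137774 = (7 + sqrt(-48)) + 1/137774 = (7 + 4*I*sqrt(3)) + 1/137774 = 964419/137774 + 4*I*sqrt(3)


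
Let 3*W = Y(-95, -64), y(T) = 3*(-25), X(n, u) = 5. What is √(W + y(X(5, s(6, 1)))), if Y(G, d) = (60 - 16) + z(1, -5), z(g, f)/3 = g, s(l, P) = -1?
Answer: I*√534/3 ≈ 7.7028*I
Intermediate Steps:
y(T) = -75
z(g, f) = 3*g
Y(G, d) = 47 (Y(G, d) = (60 - 16) + 3*1 = 44 + 3 = 47)
W = 47/3 (W = (⅓)*47 = 47/3 ≈ 15.667)
√(W + y(X(5, s(6, 1)))) = √(47/3 - 75) = √(-178/3) = I*√534/3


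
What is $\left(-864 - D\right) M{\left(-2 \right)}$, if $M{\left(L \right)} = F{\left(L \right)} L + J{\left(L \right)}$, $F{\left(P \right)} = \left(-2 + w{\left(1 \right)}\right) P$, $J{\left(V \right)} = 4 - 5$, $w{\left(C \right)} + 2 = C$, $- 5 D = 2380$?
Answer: $5044$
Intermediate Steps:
$D = -476$ ($D = \left(- \frac{1}{5}\right) 2380 = -476$)
$w{\left(C \right)} = -2 + C$
$J{\left(V \right)} = -1$
$F{\left(P \right)} = - 3 P$ ($F{\left(P \right)} = \left(-2 + \left(-2 + 1\right)\right) P = \left(-2 - 1\right) P = - 3 P$)
$M{\left(L \right)} = -1 - 3 L^{2}$ ($M{\left(L \right)} = - 3 L L - 1 = - 3 L^{2} - 1 = -1 - 3 L^{2}$)
$\left(-864 - D\right) M{\left(-2 \right)} = \left(-864 - -476\right) \left(-1 - 3 \left(-2\right)^{2}\right) = \left(-864 + 476\right) \left(-1 - 12\right) = - 388 \left(-1 - 12\right) = \left(-388\right) \left(-13\right) = 5044$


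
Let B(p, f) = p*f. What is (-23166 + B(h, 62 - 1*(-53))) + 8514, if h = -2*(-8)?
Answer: -12812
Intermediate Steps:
h = 16
B(p, f) = f*p
(-23166 + B(h, 62 - 1*(-53))) + 8514 = (-23166 + (62 - 1*(-53))*16) + 8514 = (-23166 + (62 + 53)*16) + 8514 = (-23166 + 115*16) + 8514 = (-23166 + 1840) + 8514 = -21326 + 8514 = -12812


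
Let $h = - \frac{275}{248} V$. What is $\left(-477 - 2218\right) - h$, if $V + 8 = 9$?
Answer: $- \frac{668085}{248} \approx -2693.9$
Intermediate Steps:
$V = 1$ ($V = -8 + 9 = 1$)
$h = - \frac{275}{248}$ ($h = - \frac{275}{248} \cdot 1 = \left(-275\right) \frac{1}{248} \cdot 1 = \left(- \frac{275}{248}\right) 1 = - \frac{275}{248} \approx -1.1089$)
$\left(-477 - 2218\right) - h = \left(-477 - 2218\right) - - \frac{275}{248} = -2695 + \frac{275}{248} = - \frac{668085}{248}$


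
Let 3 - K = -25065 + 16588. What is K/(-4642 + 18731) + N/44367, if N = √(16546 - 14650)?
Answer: 8480/14089 + 2*√474/44367 ≈ 0.60287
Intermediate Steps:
K = 8480 (K = 3 - (-25065 + 16588) = 3 - 1*(-8477) = 3 + 8477 = 8480)
N = 2*√474 (N = √1896 = 2*√474 ≈ 43.543)
K/(-4642 + 18731) + N/44367 = 8480/(-4642 + 18731) + (2*√474)/44367 = 8480/14089 + (2*√474)*(1/44367) = 8480*(1/14089) + 2*√474/44367 = 8480/14089 + 2*√474/44367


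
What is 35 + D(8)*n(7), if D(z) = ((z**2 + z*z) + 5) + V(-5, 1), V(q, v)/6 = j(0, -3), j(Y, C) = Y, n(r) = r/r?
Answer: 168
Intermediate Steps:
n(r) = 1
V(q, v) = 0 (V(q, v) = 6*0 = 0)
D(z) = 5 + 2*z**2 (D(z) = ((z**2 + z*z) + 5) + 0 = ((z**2 + z**2) + 5) + 0 = (2*z**2 + 5) + 0 = (5 + 2*z**2) + 0 = 5 + 2*z**2)
35 + D(8)*n(7) = 35 + (5 + 2*8**2)*1 = 35 + (5 + 2*64)*1 = 35 + (5 + 128)*1 = 35 + 133*1 = 35 + 133 = 168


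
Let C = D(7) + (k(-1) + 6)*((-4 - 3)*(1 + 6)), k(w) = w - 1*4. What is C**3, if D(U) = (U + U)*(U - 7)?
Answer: -117649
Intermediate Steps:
D(U) = 2*U*(-7 + U) (D(U) = (2*U)*(-7 + U) = 2*U*(-7 + U))
k(w) = -4 + w (k(w) = w - 4 = -4 + w)
C = -49 (C = 2*7*(-7 + 7) + ((-4 - 1) + 6)*((-4 - 3)*(1 + 6)) = 2*7*0 + (-5 + 6)*(-7*7) = 0 + 1*(-49) = 0 - 49 = -49)
C**3 = (-49)**3 = -117649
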